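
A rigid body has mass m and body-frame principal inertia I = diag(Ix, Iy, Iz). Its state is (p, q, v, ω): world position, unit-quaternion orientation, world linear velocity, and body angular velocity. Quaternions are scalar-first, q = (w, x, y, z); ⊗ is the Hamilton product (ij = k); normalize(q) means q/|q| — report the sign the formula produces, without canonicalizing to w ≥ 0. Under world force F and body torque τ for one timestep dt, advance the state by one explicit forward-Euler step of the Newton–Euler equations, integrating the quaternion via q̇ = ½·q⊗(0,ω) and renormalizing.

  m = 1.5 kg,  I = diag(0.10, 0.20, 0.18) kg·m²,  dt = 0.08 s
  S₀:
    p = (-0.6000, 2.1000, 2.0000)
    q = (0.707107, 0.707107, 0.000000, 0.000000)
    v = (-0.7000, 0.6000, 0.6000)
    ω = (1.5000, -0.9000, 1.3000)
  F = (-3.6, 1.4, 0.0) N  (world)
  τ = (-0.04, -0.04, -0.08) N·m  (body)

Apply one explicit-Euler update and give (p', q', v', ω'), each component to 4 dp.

p' = (-0.6560, 2.1480, 2.0480)
q' = (0.6622, 0.7467, -0.0620, 0.0113)
v' = (-0.8920, 0.6747, 0.6000)
ω' = (1.4493, -0.8536, 1.3244)

ω×(Iω) gyroscopic = (0.0234, -0.1560, -0.1350)
(τ − ω×Iω)/I = (-0.6340, 0.5800, 0.3056)
ω' = ω + α·dt = (1.4493, -0.8536, 1.3244)
2q̇ = q⊗(0,ω) = (-1.0606605, 1.0606605, -1.5556354, 0.2828428)
updated quaternion q' = (0.6622, 0.7467, -0.0620, 0.0113)
a = F/m = (-2.4000, 0.9333, 0.0000)
new position p' = (-0.6560, 2.1480, 2.0480)
v' = v + a·dt = (-0.8920, 0.6747, 0.6000)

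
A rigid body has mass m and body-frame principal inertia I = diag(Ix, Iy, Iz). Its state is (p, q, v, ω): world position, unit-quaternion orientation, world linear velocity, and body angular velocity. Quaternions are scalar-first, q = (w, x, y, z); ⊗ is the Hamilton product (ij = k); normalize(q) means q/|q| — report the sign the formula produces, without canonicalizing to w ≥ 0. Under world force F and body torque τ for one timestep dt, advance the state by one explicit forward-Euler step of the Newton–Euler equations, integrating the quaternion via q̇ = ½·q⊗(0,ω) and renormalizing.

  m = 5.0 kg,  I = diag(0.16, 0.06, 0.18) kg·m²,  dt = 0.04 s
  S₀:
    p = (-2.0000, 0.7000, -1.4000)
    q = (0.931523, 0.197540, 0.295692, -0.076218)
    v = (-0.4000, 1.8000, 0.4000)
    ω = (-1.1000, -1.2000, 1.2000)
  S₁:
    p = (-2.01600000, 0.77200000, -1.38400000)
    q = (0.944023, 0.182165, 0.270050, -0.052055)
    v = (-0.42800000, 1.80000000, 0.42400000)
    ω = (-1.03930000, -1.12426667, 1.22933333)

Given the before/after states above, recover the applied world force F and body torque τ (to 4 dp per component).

v₁ − v₀ = (-0.02800000, 0.00000000, 0.02400000)
m·(v₁−v₀)/dt = (-3.5000, 0.0000, 3.0000)
Δω = ω₁−ω₀ = (0.06070000, 0.07573333, 0.02933333)
ω₀×(Iω₀) = (-0.1728, 0.0264, -0.1320)
τ = I·(Δω/dt) + ω₀×(Iω₀) = (0.0700, 0.1400, 0.0000)

F = (-3.5000, 0.0000, 3.0000)
τ = (0.0700, 0.1400, 0.0000)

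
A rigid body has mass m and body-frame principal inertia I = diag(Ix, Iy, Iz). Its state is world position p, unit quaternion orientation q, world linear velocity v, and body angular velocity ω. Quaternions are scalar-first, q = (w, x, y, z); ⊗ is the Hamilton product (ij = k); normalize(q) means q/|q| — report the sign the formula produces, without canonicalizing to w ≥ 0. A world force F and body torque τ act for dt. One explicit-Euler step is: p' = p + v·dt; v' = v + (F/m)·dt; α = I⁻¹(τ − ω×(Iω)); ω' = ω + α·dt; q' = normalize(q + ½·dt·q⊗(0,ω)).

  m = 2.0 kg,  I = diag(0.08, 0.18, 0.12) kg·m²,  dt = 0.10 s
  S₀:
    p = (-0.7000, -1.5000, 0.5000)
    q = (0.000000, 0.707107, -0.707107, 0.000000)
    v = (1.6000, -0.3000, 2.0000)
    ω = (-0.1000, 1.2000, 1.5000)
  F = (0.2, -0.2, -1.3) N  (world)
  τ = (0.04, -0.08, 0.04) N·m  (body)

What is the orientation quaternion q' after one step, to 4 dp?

q⊗(0,ω) = (0.9192391, -1.0606605, -1.0606605, 0.7778177)
updated quaternion q' = (0.0458, 0.6511, -0.7566, 0.0387)

q' = (0.0458, 0.6511, -0.7566, 0.0387)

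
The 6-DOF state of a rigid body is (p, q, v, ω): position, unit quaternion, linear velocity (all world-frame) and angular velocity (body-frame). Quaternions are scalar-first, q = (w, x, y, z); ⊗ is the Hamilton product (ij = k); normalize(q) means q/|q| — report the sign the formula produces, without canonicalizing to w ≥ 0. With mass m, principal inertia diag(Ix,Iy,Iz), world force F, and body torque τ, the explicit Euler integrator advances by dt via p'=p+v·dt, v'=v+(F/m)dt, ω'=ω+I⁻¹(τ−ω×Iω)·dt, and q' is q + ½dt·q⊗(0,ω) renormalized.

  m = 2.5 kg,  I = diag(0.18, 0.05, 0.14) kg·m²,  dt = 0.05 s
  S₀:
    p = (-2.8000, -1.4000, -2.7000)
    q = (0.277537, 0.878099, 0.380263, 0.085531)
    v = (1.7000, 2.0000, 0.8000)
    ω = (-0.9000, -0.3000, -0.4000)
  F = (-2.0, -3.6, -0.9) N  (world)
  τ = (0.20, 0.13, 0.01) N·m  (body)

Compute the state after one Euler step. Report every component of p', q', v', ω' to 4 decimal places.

p' = (-2.7150, -1.3000, -2.6600)
q' = (0.3009, 0.8684, 0.3849, 0.0847)
v' = (1.6600, 1.9280, 0.7820)
ω' = (-0.8474, -0.1844, -0.3839)

angular accel α = (1.0511, 2.3120, 0.3221)
ω + α·dt = (-0.8474, -0.1844, -0.3839)
2q̇ = q⊗(0,ω) = (0.9385804, -0.3762292, 0.1910006, -0.0322078)
q + ½dt·q⊗(0,ω), renormalized = (0.3009, 0.8684, 0.3849, 0.0847)
new position p' = (-2.7150, -1.3000, -2.6600)
new velocity v' = (1.6600, 1.9280, 0.7820)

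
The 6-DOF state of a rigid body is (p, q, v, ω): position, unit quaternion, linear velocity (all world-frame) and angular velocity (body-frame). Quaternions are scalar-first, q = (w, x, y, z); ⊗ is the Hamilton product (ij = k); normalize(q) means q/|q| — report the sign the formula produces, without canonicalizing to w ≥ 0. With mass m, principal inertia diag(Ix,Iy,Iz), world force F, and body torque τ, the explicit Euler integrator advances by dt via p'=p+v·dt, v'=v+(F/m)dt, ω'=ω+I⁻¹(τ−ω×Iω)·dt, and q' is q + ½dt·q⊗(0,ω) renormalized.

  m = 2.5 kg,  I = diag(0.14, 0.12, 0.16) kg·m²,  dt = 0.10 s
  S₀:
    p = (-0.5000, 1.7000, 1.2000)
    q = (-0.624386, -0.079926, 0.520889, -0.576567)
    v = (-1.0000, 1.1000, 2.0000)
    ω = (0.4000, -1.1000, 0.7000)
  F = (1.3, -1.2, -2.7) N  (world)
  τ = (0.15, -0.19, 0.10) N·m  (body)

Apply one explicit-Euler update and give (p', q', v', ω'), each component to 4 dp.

p' = (-0.6000, 1.8100, 1.4000)
q' = (-0.5726, -0.1056, 0.5452, -0.6030)
v' = (-0.9480, 1.0520, 1.8920)
ω' = (0.5291, -1.2537, 0.7570)

gyro term ω×Iω = (-0.0308, -0.0056, 0.0088)
α = I⁻¹(τ − ω×Iω) = (1.2914, -1.5367, 0.5700)
ω + α·dt = (0.5291, -1.2537, 0.7570)
Hamilton product q⊗(0,ω) = (1.0085452, -0.5193558, 0.5121460, -0.5575072)
q' = normalize(q + ½dt·q⊗(0,ω)) = (-0.5726, -0.1056, 0.5452, -0.6030)
p' = p + v·dt = (-0.6000, 1.8100, 1.4000)
v' = v + a·dt = (-0.9480, 1.0520, 1.8920)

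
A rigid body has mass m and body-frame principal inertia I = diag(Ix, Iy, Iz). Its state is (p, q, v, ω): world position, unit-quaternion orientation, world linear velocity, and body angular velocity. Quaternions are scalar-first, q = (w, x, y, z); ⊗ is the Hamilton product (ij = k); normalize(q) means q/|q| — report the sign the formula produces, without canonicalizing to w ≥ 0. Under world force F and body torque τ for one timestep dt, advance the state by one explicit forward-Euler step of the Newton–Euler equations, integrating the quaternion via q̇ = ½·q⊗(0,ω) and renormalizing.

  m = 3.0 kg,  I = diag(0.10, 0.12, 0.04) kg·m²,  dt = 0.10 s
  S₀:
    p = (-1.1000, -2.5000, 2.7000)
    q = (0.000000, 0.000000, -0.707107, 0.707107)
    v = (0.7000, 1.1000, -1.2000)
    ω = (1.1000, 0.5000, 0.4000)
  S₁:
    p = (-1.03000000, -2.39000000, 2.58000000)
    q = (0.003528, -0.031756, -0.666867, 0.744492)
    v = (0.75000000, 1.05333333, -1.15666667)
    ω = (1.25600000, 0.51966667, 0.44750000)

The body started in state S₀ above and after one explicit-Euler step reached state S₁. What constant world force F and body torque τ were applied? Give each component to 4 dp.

F = (1.5000, -1.4000, 1.3000)
τ = (0.1400, 0.0500, 0.0300)

v₁ − v₀ = (0.05000000, -0.04666667, 0.04333333)
m·(v₁−v₀)/dt = (1.5000, -1.4000, 1.3000)
Δω = ω₁−ω₀ = (0.15600000, 0.01966667, 0.04750000)
ω₀×(Iω₀) = (-0.0160, 0.0264, 0.0110)
applied torque τ = (0.1400, 0.0500, 0.0300)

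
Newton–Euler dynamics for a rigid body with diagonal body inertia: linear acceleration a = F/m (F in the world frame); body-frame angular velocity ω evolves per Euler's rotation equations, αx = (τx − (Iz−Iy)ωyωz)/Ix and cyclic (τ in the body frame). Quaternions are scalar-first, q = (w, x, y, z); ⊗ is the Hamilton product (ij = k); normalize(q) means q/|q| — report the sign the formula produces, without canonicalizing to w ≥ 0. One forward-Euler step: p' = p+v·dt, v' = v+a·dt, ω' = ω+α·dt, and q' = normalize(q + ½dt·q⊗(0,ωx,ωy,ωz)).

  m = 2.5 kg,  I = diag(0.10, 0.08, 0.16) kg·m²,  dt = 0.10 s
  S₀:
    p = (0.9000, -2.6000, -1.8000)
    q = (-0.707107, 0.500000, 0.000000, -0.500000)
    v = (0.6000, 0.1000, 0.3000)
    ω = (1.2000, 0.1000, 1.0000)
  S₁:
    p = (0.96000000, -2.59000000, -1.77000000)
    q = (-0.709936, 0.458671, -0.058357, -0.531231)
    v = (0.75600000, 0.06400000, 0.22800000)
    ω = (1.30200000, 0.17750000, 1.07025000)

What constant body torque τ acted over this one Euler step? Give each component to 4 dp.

τ = (0.1100, -0.0100, 0.1100)

ω₁ − ω₀ = (0.10200000, 0.07750000, 0.07025000)
gyro term ω₀×Iω₀ = (0.0080, -0.0720, -0.0024)
τ = I·(Δω/dt) + ω₀×(Iω₀) = (0.1100, -0.0100, 0.1100)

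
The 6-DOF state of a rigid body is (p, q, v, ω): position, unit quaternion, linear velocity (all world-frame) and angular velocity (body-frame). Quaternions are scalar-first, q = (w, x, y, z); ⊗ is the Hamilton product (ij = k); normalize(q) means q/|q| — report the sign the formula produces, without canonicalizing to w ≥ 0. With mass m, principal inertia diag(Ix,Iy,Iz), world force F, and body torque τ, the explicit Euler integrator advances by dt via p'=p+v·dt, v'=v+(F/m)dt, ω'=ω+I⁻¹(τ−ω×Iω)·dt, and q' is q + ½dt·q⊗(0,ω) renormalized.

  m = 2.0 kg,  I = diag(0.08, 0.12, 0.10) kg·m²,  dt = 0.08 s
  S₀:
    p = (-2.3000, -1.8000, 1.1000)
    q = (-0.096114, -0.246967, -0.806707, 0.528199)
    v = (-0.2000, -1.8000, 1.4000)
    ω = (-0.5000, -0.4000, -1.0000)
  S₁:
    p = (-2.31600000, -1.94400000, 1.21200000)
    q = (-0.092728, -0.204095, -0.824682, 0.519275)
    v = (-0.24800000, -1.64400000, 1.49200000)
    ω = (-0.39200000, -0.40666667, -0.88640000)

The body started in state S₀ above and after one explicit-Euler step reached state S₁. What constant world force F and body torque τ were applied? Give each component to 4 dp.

v₁ − v₀ = (-0.04800000, 0.15600000, 0.09200000)
m·(v₁−v₀)/dt = (-1.2000, 3.9000, 2.3000)
rate change Δω = (0.10800000, -0.00666667, 0.11360000)
τ = I·(Δω/dt) + ω₀×(Iω₀) = (0.1000, -0.0200, 0.1500)

F = (-1.2000, 3.9000, 2.3000)
τ = (0.1000, -0.0200, 0.1500)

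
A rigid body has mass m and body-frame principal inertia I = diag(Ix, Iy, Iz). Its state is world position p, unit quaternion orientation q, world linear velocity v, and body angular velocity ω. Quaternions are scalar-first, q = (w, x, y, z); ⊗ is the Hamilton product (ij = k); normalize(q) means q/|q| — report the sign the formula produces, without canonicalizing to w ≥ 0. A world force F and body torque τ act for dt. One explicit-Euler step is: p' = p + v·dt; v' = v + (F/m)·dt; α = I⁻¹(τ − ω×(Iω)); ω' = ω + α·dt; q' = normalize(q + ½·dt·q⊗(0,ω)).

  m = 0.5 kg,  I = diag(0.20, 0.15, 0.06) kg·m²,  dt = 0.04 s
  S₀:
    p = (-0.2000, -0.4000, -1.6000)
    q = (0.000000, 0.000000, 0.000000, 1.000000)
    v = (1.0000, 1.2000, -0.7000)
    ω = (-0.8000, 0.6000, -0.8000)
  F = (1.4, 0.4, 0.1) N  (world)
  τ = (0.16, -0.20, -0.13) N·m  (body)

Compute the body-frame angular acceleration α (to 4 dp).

gyro term ω×Iω = (0.0432, 0.0896, 0.0240)
angular accel α = (0.5840, -1.9307, -2.5667)

α = (0.5840, -1.9307, -2.5667)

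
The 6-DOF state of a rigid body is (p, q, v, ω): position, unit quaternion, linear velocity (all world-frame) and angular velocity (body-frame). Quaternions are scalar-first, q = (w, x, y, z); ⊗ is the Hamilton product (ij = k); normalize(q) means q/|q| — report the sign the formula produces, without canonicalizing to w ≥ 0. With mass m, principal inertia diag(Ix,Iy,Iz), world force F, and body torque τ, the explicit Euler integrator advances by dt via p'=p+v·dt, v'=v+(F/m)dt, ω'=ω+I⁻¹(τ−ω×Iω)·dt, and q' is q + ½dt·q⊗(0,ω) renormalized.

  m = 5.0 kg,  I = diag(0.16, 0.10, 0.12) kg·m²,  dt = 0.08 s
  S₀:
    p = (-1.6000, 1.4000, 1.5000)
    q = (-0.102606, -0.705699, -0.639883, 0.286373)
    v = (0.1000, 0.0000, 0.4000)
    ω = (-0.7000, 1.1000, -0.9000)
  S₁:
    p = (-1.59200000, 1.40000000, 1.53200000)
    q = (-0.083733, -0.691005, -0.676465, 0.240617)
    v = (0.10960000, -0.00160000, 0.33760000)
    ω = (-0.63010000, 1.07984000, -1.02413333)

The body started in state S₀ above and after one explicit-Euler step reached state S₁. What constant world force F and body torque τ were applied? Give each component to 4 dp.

F = (0.6000, -0.1000, -3.9000)
τ = (0.1200, 0.0000, -0.1400)

v₁ − v₀ = (0.00960000, -0.00160000, -0.06240000)
m·(v₁−v₀)/dt = (0.6000, -0.1000, -3.9000)
rate change Δω = (0.06990000, -0.02016000, -0.12413333)
applied torque τ = (0.1200, 0.0000, -0.1400)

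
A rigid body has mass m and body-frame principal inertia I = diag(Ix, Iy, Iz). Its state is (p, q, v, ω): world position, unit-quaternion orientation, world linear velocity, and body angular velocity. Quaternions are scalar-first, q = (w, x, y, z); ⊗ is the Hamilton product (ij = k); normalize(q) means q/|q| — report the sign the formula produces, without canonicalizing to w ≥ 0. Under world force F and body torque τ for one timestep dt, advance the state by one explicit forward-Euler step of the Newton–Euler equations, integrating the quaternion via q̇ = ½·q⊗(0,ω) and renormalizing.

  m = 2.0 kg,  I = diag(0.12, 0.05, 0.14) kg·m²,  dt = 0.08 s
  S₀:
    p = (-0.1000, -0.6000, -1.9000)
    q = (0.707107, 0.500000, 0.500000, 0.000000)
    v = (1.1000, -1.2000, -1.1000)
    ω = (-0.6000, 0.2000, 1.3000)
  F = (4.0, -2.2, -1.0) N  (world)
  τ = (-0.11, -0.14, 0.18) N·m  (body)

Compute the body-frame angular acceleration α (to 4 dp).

α = (-1.1117, -3.1120, 1.2257)

gyro term ω×Iω = (0.0234, 0.0156, 0.0084)
(τ − ω×Iω)/I = (-1.1117, -3.1120, 1.2257)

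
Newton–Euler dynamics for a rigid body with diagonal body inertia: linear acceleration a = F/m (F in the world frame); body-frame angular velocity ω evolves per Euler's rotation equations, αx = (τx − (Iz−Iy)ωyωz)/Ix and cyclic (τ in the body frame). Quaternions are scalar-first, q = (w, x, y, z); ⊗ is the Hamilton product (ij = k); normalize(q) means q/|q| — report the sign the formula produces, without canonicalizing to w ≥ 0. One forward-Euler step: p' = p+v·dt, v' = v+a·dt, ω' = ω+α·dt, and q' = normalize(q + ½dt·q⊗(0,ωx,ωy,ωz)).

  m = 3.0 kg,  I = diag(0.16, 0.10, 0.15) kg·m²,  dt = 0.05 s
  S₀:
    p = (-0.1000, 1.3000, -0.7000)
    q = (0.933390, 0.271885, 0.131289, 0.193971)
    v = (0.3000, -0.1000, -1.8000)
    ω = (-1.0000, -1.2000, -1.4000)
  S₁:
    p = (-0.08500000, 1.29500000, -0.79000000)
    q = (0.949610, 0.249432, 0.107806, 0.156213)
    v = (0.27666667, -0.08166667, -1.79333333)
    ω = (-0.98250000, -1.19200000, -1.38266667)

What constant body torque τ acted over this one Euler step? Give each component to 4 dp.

τ = (0.1400, 0.0300, -0.0200)

Δω = ω₁−ω₀ = (0.01750000, 0.00800000, 0.01733333)
ω₀×(Iω₀) = (0.0840, 0.0140, -0.0720)
applied torque τ = (0.1400, 0.0300, -0.0200)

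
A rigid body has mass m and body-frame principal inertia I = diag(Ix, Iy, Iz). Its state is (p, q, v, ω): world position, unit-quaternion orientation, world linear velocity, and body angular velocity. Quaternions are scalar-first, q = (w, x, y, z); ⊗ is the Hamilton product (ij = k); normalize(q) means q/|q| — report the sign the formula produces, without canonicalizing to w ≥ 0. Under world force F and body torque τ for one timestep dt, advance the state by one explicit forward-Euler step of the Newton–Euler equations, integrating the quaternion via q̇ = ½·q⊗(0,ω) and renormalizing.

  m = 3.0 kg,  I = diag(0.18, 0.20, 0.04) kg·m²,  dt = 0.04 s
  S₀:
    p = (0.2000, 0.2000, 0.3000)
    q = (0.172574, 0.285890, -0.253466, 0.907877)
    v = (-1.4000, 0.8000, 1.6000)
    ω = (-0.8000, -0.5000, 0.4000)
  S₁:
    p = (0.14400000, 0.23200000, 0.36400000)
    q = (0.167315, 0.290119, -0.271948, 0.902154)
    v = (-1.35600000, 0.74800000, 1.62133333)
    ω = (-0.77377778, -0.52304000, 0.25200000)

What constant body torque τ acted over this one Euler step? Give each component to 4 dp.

τ = (0.1500, -0.1600, -0.1400)

Δω = ω₁−ω₀ = (0.02622222, -0.02304000, -0.14800000)
ω₀×(Iω₀) = (0.0320, -0.0448, 0.0080)
τ = I·(Δω/dt) + ω₀×(Iω₀) = (0.1500, -0.1600, -0.1400)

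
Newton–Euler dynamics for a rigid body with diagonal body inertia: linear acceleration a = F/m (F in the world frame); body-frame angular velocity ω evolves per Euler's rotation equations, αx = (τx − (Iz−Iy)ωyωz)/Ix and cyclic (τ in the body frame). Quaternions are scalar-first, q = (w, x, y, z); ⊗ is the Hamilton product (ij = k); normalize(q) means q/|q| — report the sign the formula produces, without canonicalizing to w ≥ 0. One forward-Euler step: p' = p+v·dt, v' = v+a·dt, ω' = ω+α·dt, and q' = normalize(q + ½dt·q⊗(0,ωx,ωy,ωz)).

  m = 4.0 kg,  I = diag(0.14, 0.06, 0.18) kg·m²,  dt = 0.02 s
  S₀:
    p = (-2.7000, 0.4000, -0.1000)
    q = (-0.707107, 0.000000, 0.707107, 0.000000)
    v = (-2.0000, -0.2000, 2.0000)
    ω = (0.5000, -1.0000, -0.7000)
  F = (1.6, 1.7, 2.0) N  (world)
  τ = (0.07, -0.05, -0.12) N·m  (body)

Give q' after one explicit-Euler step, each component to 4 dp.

q⊗(0,ω) = (0.7071070, -0.8485284, 0.7071070, 0.1414214)
q' = normalize(q + ½dt·q⊗(0,ω)) = (-0.7000, -0.0085, 0.7141, 0.0014)

q' = (-0.7000, -0.0085, 0.7141, 0.0014)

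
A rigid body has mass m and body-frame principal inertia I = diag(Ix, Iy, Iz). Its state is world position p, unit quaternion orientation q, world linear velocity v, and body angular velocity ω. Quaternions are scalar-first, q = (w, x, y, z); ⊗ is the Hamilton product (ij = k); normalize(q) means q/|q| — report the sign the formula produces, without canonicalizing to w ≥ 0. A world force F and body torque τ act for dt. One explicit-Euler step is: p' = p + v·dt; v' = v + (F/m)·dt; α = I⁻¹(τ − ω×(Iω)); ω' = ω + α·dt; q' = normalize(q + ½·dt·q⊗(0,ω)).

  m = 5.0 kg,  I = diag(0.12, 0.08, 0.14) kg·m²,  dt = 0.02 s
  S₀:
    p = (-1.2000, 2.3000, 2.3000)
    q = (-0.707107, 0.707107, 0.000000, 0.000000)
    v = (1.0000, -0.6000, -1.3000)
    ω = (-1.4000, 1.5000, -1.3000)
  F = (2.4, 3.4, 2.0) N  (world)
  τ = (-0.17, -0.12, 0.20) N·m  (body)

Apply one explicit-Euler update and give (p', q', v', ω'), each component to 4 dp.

p' = (-1.1800, 2.2880, 2.2740)
q' = (-0.6970, 0.7168, -0.0014, 0.0198)
v' = (1.0096, -0.5864, -1.2920)
ω' = (-1.4088, 1.4791, -1.2834)

a = (0.4800, 0.6800, 0.4000)
p + v·dt = (-1.1800, 2.2880, 2.2740)
new velocity v' = (1.0096, -0.5864, -1.2920)
(τ − ω×Iω)/I = (-0.4417, -1.0450, 0.8286)
ω + α·dt = (-1.4088, 1.4791, -1.2834)
Hamilton product q⊗(0,ω) = (0.9899498, 0.9899498, -0.1414214, 1.9798996)
q + ½dt·q⊗(0,ω), renormalized = (-0.6970, 0.7168, -0.0014, 0.0198)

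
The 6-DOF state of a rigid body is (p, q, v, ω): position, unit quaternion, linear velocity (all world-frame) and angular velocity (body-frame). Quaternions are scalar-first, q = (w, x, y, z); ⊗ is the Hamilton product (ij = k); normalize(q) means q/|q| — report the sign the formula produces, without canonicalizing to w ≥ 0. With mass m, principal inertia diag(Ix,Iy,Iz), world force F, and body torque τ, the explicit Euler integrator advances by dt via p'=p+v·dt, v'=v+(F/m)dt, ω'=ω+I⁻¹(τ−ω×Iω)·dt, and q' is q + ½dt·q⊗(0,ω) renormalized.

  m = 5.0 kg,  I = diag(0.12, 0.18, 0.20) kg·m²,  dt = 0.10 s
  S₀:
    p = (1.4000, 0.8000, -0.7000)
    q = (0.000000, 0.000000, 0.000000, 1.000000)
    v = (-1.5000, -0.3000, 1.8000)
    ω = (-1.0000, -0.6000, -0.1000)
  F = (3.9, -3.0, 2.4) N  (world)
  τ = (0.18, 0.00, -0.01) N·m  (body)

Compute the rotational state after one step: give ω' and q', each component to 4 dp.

ω' = (-0.8510, -0.5956, -0.1230)
q' = (0.0050, 0.0299, -0.0499, 0.9983)

gyro term ω×Iω = (0.0012, -0.0080, 0.0360)
angular accel α = (1.4900, 0.0444, -0.2300)
ω' = ω + α·dt = (-0.8510, -0.5956, -0.1230)
2q̇ = q⊗(0,ω) = (0.1000000, 0.6000000, -1.0000000, 0.0000000)
updated quaternion q' = (0.0050, 0.0299, -0.0499, 0.9983)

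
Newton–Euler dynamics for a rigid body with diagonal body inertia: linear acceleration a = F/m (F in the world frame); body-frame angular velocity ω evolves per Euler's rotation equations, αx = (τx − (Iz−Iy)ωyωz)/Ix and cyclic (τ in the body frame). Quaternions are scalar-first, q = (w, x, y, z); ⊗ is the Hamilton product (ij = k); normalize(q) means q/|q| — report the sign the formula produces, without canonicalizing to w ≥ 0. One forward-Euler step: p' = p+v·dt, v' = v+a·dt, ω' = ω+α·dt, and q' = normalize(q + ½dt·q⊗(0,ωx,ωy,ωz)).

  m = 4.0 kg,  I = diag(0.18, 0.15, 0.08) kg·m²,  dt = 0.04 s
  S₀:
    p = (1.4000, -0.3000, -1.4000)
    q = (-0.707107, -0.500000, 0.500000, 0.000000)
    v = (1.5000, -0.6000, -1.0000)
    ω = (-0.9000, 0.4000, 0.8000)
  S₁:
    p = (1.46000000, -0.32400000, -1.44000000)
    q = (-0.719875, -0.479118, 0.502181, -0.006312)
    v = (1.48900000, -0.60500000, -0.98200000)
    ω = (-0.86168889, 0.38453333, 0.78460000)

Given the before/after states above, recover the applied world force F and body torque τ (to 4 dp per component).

F = (-1.1000, -0.5000, 1.8000)
τ = (0.1500, -0.1300, -0.0200)

Δv = v₁−v₀ = (-0.01100000, -0.00500000, 0.01800000)
m·(v₁−v₀)/dt = (-1.1000, -0.5000, 1.8000)
Δω = ω₁−ω₀ = (0.03831111, -0.01546667, -0.01540000)
applied torque τ = (0.1500, -0.1300, -0.0200)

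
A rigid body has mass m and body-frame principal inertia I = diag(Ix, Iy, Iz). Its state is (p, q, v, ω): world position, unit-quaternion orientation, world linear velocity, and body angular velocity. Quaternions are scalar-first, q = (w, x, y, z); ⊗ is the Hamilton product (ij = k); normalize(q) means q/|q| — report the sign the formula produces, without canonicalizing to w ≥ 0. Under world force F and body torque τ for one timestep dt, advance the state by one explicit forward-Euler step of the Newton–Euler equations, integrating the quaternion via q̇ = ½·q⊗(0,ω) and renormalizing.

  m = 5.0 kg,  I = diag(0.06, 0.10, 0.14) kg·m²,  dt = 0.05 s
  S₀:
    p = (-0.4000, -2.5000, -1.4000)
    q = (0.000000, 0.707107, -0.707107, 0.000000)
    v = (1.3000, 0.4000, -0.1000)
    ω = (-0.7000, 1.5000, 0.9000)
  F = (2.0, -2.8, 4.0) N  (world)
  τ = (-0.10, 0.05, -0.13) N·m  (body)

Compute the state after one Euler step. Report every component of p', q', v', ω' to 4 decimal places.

α = I⁻¹(τ − ω×Iω) = (-2.5667, -0.0040, -0.6286)
new body rate ω' = (-0.8283, 1.4998, 0.8686)
2q̇ = q⊗(0,ω) = (1.5556354, -0.6363963, -0.6363963, 0.5656856)
q + ½dt·q⊗(0,ω), renormalized = (0.0388, 0.6904, -0.7222, 0.0141)
p + v·dt = (-0.3350, -2.4800, -1.4050)
v + (F/m)dt = (1.3200, 0.3720, -0.0600)

p' = (-0.3350, -2.4800, -1.4050)
q' = (0.0388, 0.6904, -0.7222, 0.0141)
v' = (1.3200, 0.3720, -0.0600)
ω' = (-0.8283, 1.4998, 0.8686)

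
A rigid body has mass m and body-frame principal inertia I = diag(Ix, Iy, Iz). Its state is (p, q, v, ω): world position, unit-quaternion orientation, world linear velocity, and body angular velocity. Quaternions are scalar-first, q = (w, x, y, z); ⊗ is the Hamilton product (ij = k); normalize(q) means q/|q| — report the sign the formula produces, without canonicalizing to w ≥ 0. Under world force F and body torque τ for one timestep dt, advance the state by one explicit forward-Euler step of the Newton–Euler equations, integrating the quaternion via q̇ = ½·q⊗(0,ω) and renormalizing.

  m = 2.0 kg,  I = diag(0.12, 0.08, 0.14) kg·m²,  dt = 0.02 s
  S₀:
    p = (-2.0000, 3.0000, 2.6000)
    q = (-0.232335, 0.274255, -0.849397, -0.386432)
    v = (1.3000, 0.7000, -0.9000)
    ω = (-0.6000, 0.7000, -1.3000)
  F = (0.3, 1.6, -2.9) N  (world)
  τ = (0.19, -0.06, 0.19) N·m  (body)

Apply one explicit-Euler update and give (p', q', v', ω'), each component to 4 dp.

a = (0.1500, 0.8000, -1.4500)
p' = p + v·dt = (-1.9740, 3.0140, 2.5820)
v + (F/m)dt = (1.3030, 0.7160, -0.9290)
α = I⁻¹(τ − ω×Iω) = (2.0383, -0.5550, 1.2371)
ω' = ω + α·dt = (-0.5592, 0.6889, -1.2753)
q⊗(0,ω) = (0.2567693, 1.5141195, 0.4257562, -0.0156242)
updated quaternion q' = (-0.2297, 0.2894, -0.8450, -0.3865)

p' = (-1.9740, 3.0140, 2.5820)
q' = (-0.2297, 0.2894, -0.8450, -0.3865)
v' = (1.3030, 0.7160, -0.9290)
ω' = (-0.5592, 0.6889, -1.2753)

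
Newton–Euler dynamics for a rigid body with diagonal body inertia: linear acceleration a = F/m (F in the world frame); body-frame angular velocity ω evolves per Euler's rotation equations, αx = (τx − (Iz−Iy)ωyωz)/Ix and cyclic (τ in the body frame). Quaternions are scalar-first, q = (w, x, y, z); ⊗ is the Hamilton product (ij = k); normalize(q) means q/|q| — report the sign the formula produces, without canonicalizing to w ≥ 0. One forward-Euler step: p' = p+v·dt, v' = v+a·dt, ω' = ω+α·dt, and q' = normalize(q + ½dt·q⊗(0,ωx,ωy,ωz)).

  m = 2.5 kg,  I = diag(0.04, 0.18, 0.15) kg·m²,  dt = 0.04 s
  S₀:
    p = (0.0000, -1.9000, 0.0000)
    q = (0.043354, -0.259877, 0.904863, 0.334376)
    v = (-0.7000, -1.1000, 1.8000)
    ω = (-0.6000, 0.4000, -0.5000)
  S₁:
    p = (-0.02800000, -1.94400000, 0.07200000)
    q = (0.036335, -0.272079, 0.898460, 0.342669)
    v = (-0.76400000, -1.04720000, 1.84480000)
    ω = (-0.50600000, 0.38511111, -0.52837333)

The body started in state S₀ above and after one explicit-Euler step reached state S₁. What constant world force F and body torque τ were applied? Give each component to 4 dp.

v₁ − v₀ = (-0.06400000, 0.05280000, 0.04480000)
F = m·Δv/dt = (-4.0000, 3.3000, 2.8000)
ω₁ − ω₀ = (0.09400000, -0.01488889, -0.02837333)
ω₀×(Iω₀) = (0.0060, -0.0330, -0.0336)
τ = I·(Δω/dt) + ω₀×(Iω₀) = (0.1000, -0.1000, -0.1400)

F = (-4.0000, 3.3000, 2.8000)
τ = (0.1000, -0.1000, -0.1400)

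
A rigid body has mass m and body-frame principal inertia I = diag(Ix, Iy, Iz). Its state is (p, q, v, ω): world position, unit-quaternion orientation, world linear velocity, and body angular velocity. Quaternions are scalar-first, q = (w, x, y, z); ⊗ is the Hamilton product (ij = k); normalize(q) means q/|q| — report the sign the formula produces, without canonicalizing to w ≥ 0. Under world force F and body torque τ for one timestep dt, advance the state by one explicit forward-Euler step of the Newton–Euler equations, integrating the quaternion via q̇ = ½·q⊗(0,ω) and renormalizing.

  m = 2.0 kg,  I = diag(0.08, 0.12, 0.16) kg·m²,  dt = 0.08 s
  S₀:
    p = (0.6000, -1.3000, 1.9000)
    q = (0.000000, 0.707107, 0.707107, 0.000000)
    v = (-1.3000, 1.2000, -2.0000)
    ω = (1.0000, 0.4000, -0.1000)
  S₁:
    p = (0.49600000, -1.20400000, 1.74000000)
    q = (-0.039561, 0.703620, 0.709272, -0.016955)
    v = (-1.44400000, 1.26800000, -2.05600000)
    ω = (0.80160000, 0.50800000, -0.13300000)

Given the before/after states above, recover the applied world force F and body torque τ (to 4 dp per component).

v₁ − v₀ = (-0.14400000, 0.06800000, -0.05600000)
applied force F = (-3.6000, 1.7000, -1.4000)
Δω = ω₁−ω₀ = (-0.19840000, 0.10800000, -0.03300000)
gyro term ω₀×Iω₀ = (-0.0016, 0.0080, 0.0160)
I·α + gyro = (-0.2000, 0.1700, -0.0500)

F = (-3.6000, 1.7000, -1.4000)
τ = (-0.2000, 0.1700, -0.0500)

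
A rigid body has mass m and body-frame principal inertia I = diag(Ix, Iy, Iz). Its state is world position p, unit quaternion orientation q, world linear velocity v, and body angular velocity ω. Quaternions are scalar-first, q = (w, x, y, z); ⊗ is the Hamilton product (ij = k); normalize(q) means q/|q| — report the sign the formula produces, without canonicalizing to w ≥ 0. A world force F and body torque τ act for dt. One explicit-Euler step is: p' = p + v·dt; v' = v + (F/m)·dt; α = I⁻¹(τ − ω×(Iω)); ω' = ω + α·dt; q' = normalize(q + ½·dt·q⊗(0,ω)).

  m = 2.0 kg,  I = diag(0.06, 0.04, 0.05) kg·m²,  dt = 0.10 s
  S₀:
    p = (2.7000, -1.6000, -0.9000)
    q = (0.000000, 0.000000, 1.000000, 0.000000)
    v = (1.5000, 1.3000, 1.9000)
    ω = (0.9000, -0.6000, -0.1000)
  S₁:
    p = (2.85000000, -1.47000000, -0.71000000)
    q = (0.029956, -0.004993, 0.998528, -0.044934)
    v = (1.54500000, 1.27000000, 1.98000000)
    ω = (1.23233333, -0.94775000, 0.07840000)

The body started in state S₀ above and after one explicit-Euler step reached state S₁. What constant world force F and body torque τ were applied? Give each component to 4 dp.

F = (0.9000, -0.6000, 1.6000)
τ = (0.2000, -0.1400, 0.1000)

velocity change Δv = (0.04500000, -0.03000000, 0.08000000)
m·(v₁−v₀)/dt = (0.9000, -0.6000, 1.6000)
ω₁ − ω₀ = (0.33233333, -0.34775000, 0.17840000)
gyro term ω₀×Iω₀ = (0.0006, -0.0009, 0.0108)
τ = I·(Δω/dt) + ω₀×(Iω₀) = (0.2000, -0.1400, 0.1000)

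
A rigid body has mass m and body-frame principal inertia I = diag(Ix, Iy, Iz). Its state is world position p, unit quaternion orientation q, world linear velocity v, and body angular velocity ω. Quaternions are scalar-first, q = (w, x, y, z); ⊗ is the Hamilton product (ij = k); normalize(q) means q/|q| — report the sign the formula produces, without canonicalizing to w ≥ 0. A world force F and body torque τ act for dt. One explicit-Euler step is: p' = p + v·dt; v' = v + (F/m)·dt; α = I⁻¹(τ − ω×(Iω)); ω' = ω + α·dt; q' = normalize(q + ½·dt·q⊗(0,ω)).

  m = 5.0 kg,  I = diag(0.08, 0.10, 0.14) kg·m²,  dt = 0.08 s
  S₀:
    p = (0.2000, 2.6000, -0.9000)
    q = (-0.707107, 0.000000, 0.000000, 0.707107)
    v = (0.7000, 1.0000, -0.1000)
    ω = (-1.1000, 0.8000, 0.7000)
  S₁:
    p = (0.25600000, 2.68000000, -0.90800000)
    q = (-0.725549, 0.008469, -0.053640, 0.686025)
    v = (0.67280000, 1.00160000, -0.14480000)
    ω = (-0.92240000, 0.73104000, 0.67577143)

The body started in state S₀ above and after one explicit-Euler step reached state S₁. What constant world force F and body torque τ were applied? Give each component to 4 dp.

Δω = ω₁−ω₀ = (0.17760000, -0.06896000, -0.02422857)
gyro term ω₀×Iω₀ = (0.0224, 0.0462, -0.0176)
I·α + gyro = (0.2000, -0.0400, -0.0600)
Δv = v₁−v₀ = (-0.02720000, 0.00160000, -0.04480000)
F = m·Δv/dt = (-1.7000, 0.1000, -2.8000)

F = (-1.7000, 0.1000, -2.8000)
τ = (0.2000, -0.0400, -0.0600)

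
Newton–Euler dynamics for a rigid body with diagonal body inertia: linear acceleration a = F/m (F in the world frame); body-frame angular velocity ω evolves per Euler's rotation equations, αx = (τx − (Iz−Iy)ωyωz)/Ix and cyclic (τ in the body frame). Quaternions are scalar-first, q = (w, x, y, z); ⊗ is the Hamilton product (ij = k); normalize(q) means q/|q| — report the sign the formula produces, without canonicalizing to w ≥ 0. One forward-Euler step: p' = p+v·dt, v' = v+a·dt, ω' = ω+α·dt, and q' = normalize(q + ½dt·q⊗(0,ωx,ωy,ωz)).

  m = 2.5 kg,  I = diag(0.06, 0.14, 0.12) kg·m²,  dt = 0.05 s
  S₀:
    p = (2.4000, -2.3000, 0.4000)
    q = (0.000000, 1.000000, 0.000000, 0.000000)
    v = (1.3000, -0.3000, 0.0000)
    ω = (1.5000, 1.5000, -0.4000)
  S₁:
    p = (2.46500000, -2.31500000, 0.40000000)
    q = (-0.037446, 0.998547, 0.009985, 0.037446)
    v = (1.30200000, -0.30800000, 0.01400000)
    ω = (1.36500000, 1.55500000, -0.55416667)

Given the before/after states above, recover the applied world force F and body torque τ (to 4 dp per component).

F = (0.1000, -0.4000, 0.7000)
τ = (-0.1500, 0.1900, -0.1900)

ω₁ − ω₀ = (-0.13500000, 0.05500000, -0.15416667)
ω₀×(Iω₀) = (0.0120, 0.0360, 0.1800)
I·α + gyro = (-0.1500, 0.1900, -0.1900)
velocity change Δv = (0.00200000, -0.00800000, 0.01400000)
applied force F = (0.1000, -0.4000, 0.7000)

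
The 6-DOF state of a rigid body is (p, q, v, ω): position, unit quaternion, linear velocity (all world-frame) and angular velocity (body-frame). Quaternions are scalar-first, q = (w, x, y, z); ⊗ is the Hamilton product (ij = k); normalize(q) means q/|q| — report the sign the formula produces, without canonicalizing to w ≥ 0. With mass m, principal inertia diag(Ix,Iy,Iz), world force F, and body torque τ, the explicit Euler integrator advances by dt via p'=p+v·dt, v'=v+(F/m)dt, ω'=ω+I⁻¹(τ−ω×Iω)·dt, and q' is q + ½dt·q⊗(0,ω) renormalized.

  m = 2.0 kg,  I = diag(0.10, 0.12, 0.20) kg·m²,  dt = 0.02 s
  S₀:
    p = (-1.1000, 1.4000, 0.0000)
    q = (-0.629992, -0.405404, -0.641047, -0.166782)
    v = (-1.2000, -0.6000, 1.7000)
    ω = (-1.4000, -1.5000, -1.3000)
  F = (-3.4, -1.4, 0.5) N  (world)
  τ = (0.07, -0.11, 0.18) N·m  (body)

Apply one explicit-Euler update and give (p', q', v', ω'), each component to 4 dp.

p' = (-1.1240, 1.3880, 0.0340)
q' = (-0.6473, -0.3906, -0.6343, -0.1614)
v' = (-1.2340, -0.6140, 1.7050)
ω' = (-1.4172, -1.4880, -1.2862)

angular accel α = (-0.8600, 0.6000, 0.6900)
ω + α·dt = (-1.4172, -1.4880, -1.2862)
2q̇ = q⊗(0,ω) = (-1.7459527, 1.4651769, 0.6514576, 0.5296298)
q + ½dt·q⊗(0,ω), renormalized = (-0.6473, -0.3906, -0.6343, -0.1614)
a = F/m = (-1.7000, -0.7000, 0.2500)
p' = p + v·dt = (-1.1240, 1.3880, 0.0340)
new velocity v' = (-1.2340, -0.6140, 1.7050)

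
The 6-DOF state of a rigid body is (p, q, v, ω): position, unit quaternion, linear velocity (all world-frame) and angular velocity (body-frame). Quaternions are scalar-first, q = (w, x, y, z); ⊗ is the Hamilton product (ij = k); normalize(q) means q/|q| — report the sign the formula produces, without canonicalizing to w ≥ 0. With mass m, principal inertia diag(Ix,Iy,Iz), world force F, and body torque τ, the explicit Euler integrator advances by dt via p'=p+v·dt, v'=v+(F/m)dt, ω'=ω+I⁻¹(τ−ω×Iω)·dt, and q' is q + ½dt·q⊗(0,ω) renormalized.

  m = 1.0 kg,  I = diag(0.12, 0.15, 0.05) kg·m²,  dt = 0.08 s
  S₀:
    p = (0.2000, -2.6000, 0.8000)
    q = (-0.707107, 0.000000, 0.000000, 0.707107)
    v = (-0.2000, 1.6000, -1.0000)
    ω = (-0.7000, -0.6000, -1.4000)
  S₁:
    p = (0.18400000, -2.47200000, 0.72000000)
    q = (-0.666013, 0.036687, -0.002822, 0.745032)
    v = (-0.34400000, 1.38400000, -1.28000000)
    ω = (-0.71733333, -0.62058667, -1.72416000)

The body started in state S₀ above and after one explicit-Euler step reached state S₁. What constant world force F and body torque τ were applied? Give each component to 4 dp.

F = (-1.8000, -2.7000, -3.5000)
τ = (-0.1100, 0.0300, -0.1900)

ω₁ − ω₀ = (-0.01733333, -0.02058667, -0.32416000)
τ = I·(Δω/dt) + ω₀×(Iω₀) = (-0.1100, 0.0300, -0.1900)
v₁ − v₀ = (-0.14400000, -0.21600000, -0.28000000)
m·(v₁−v₀)/dt = (-1.8000, -2.7000, -3.5000)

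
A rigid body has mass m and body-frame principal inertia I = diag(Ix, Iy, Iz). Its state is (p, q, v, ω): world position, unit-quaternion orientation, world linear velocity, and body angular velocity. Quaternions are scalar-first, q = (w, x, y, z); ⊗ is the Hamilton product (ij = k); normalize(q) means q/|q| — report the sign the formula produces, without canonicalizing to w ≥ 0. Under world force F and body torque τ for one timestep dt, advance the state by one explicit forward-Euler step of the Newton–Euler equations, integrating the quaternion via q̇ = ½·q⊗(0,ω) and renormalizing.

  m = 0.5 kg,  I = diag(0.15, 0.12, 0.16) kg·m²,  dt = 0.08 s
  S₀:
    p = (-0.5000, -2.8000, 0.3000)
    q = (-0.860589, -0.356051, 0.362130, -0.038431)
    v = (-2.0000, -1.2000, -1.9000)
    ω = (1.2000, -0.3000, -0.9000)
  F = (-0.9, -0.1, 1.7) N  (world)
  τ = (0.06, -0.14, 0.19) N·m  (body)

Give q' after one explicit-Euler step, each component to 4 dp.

Hamilton product q⊗(0,ω) = (0.5013123, -1.3701531, -0.1083864, 0.4467894)
updated quaternion q' = (-0.8390, -0.4101, 0.3571, -0.0205)

q' = (-0.8390, -0.4101, 0.3571, -0.0205)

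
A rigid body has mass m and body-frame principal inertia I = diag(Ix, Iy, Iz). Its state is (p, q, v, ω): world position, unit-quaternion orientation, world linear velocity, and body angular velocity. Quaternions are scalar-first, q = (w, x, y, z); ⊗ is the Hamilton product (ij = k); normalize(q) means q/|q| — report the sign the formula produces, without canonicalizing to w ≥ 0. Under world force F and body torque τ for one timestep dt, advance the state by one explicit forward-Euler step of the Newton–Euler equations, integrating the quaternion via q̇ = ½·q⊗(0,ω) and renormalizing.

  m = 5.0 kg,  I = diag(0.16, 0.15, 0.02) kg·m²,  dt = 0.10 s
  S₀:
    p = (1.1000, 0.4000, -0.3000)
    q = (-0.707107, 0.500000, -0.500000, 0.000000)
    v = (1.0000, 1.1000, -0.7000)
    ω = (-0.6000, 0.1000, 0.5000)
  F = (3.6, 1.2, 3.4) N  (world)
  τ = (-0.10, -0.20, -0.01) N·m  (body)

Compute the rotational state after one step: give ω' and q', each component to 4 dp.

(τ − ω×Iω)/I = (-0.5844, -1.0533, -0.5300)
ω + α·dt = (-0.6584, -0.0053, 0.4470)
2q̇ = q⊗(0,ω) = (0.3500000, 0.1742642, -0.3207107, -0.6035535)
q + ½dt·q⊗(0,ω), renormalized = (-0.6891, 0.5083, -0.5156, -0.0302)

ω' = (-0.6584, -0.0053, 0.4470)
q' = (-0.6891, 0.5083, -0.5156, -0.0302)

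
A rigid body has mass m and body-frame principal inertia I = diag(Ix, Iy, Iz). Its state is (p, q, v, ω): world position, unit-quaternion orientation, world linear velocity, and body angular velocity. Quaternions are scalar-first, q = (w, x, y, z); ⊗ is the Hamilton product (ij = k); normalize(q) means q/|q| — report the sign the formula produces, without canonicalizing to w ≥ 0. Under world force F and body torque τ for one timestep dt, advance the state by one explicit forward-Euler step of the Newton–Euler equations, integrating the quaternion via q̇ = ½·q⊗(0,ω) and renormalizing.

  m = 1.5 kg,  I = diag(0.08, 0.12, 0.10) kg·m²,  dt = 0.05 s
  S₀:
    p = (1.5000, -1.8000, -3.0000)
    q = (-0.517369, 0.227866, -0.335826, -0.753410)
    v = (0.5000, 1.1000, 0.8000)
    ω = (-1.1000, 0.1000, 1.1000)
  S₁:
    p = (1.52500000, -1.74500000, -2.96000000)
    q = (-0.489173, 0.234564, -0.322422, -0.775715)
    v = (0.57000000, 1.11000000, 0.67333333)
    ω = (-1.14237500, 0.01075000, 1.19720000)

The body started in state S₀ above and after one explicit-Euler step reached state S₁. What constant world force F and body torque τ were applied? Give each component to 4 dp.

velocity change Δv = (0.07000000, 0.01000000, -0.12666667)
m·(v₁−v₀)/dt = (2.1000, 0.3000, -3.8000)
Δω = ω₁−ω₀ = (-0.04237500, -0.08925000, 0.09720000)
τ = I·(Δω/dt) + ω₀×(Iω₀) = (-0.0700, -0.1900, 0.1900)

F = (2.1000, 0.3000, -3.8000)
τ = (-0.0700, -0.1900, 0.1900)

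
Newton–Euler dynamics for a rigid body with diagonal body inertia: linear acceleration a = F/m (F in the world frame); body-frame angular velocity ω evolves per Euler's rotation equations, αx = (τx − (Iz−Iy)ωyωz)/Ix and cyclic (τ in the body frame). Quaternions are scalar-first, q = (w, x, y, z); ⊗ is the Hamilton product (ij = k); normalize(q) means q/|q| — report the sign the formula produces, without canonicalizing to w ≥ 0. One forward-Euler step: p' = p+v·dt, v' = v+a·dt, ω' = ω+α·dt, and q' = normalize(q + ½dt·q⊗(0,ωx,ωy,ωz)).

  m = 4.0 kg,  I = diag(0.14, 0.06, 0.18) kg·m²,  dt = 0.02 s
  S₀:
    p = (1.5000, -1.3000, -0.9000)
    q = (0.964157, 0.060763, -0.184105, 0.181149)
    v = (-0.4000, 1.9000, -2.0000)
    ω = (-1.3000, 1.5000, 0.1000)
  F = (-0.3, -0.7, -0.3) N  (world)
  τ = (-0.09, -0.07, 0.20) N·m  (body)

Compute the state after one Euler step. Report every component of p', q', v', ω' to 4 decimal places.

p' = (1.4920, -1.2620, -0.9400)
q' = (0.9673, 0.0453, -0.1720, 0.1806)
v' = (-0.4015, 1.8965, -2.0015)
ω' = (-1.3154, 1.4749, 0.1049)

α = I⁻¹(τ − ω×Iω) = (-0.7714, -1.2533, 0.2444)
new body rate ω' = (-1.3154, 1.4749, 0.1049)
q⊗(0,ω) = (0.3370345, -1.5435381, 1.2046655, -0.0517763)
q' = normalize(q + ½dt·q⊗(0,ω)) = (0.9673, 0.0453, -0.1720, 0.1806)
new position p' = (1.4920, -1.2620, -0.9400)
new velocity v' = (-0.4015, 1.8965, -2.0015)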